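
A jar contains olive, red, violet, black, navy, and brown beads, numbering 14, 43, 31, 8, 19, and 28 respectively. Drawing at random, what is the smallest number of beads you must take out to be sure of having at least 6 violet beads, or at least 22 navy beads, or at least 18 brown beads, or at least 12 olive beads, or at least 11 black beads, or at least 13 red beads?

73

The worst case stops just short of every target: 11 olive, 12 red, 5 violet, all 8 black, all 19 navy, 17 brown — 11 + 12 + 5 + 8 + 19 + 17 = 72 beads.
One more bead must push some color to its target, so 72 + 1 = 73.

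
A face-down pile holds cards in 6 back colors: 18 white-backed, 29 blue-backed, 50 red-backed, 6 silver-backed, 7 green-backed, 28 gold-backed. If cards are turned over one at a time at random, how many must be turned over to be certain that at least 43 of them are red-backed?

To avoid red-backed cards as long as possible, exhaust the other 5 back colors first.
The worst case draws every non-red-backed card first: 18 + 29 + 6 + 7 + 28 = 88.
The next 43 draws are then forced to be red-backed, giving 88 + 43 = 131.

131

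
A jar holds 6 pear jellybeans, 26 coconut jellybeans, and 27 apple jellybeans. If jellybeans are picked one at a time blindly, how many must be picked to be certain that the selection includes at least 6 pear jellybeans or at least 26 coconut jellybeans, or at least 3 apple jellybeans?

The worst case stops just short of every target: 5 pear, 25 coconut, 2 apple — 5 + 25 + 2 = 32 jellybeans.
One more jellybean must push some flavor to its target, so 32 + 1 = 33.

33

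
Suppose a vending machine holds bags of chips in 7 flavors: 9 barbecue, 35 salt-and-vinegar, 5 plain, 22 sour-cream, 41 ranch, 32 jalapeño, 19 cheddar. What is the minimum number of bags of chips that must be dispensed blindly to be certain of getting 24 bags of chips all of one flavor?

In the worst case we take at most 23 of each flavor, but all 9 barbecue, all 5 plain, all 22 sour-cream, and all 19 cheddar (fewer than 23), giving 9 + 23 + 5 + 22 + 23 + 23 + 19 = 124.
One more bag of chips then forces some flavor to 24, so 124 + 1 = 125.

125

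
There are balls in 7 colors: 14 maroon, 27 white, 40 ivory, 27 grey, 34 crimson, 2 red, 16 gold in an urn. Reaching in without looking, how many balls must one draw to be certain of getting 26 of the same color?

133

In the worst case we take at most 25 of each color, but all 14 maroon, all 2 red, and all 16 gold (fewer than 25), giving 14 + 25 + 25 + 25 + 25 + 2 + 16 = 132.
One more ball then forces some color to 26, so 132 + 1 = 133.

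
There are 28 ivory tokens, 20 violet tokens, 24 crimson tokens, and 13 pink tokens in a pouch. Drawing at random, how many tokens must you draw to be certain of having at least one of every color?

73

The hardest color to obtain is pink: we could draw every other token first — 85 − 13 = 72 tokens — without a single pink one.
The next draw must be pink, so 72 + 1 = 73.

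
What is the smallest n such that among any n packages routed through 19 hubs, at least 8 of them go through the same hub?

134

There are 19 hubs acting as pigeonholes.
With 19 × 7 = 133 packages we could place exactly 7 in each, with no class reaching 8.
One more forces some class to hold 8, so 133 + 1 = 134.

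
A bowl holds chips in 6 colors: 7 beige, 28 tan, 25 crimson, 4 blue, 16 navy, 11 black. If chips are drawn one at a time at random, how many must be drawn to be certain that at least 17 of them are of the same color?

In the worst case we take at most 16 of each color, but all 7 beige, all 4 blue, and all 11 black (fewer than 16), giving 7 + 16 + 16 + 4 + 16 + 11 = 70.
One more chip then forces some color to 17, so 70 + 1 = 71.

71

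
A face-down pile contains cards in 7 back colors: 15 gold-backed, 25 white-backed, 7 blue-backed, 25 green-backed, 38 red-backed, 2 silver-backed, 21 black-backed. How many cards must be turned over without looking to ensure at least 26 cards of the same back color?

121

In the worst case we take at most 25 of each back color, but all 15 gold-backed, all 7 blue-backed, all 2 silver-backed, and all 21 black-backed (fewer than 25), giving 15 + 25 + 7 + 25 + 25 + 2 + 21 = 120.
One more card then forces some back color to 26, so 120 + 1 = 121.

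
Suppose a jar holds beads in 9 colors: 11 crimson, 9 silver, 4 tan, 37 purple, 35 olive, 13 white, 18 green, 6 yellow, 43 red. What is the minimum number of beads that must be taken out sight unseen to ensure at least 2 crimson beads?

To avoid crimson beads as long as possible, exhaust the other 8 colors first.
The worst case draws every non-crimson bead first: 9 + 4 + 37 + 35 + 13 + 18 + 6 + 43 = 165.
The next 2 draws are then forced to be crimson, giving 165 + 2 = 167.

167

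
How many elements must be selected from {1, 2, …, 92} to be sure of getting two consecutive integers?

47

Partition {1, …, 92} into 46 pairs: {1,2}, {3,4}, …, {91,92}.
Choosing 46 integers — say the 46 even numbers 2, 4, …, 92 — takes one from each pair and avoids the property.
Choosing 47 forces two into the same pair by pigeonhole, and those are consecutive. So 47.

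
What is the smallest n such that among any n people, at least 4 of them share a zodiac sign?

37

There are 12 zodiac signs acting as pigeonholes.
With 12 × 3 = 36 people we could place exactly 3 in each, with no class reaching 4.
One more forces some class to hold 4, so 36 + 1 = 37.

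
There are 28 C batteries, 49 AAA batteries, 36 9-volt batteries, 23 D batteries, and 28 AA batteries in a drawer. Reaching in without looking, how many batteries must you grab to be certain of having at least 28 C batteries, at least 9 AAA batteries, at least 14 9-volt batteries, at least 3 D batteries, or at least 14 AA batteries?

64

The worst case stops just short of every target: 27 C, 8 AAA, 13 9-volt, 2 D, 13 AA — 27 + 8 + 13 + 2 + 13 = 63 batteries.
One more battery must push some type to its target, so 63 + 1 = 64.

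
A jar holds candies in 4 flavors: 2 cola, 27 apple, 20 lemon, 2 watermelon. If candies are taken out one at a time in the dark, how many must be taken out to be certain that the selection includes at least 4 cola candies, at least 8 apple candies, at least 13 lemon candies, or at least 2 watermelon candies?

23

Each of the 4 flavors has its own threshold; avoid all of them simultaneously.
The worst case stops just short of every target: all 2 cola, 7 apple, 12 lemon, 1 watermelon — 2 + 7 + 12 + 1 = 22 candies.
One more candy must push some flavor to its target, so 22 + 1 = 23.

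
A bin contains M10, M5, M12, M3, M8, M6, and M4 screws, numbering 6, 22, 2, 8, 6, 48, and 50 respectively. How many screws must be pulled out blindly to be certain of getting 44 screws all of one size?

131

In the worst case we take at most 43 of each size, but all 6 M10, all 22 M5, all 2 M12, all 8 M3, and all 6 M8 (fewer than 43), giving 6 + 22 + 2 + 8 + 6 + 43 + 43 = 130.
One more screw then forces some size to 44, so 130 + 1 = 131.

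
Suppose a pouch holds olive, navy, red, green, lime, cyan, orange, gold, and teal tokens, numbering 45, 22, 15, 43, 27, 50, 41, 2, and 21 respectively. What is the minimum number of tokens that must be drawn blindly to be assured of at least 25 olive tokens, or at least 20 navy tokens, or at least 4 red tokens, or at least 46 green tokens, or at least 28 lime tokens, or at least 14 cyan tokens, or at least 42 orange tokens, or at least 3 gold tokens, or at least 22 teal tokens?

194

Each of the 9 colors has its own threshold; avoid all of them simultaneously.
The worst case stops just short of every target: 24 olive, 19 navy, 3 red, all 43 green, 27 lime, 13 cyan, 41 orange, 2 gold, 21 teal — 24 + 19 + 3 + 43 + 27 + 13 + 41 + 2 + 21 = 193 tokens.
One more token must push some color to its target, so 193 + 1 = 194.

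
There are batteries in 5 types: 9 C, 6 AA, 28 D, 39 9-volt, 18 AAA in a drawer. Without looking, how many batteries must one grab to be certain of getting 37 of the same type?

In the worst case we take at most 36 of each type, but all 9 C, all 6 AA, all 28 D, and all 18 AAA (fewer than 36), giving 9 + 6 + 28 + 36 + 18 = 97.
One more battery then forces some type to 37, so 97 + 1 = 98.

98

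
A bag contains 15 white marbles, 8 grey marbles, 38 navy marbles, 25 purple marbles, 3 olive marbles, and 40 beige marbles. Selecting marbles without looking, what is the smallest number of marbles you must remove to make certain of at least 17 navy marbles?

108

To avoid navy marbles as long as possible, exhaust the other 5 colors first.
The worst case draws every non-navy marble first: 15 + 8 + 25 + 3 + 40 = 91.
The next 17 draws are then forced to be navy, giving 91 + 17 = 108.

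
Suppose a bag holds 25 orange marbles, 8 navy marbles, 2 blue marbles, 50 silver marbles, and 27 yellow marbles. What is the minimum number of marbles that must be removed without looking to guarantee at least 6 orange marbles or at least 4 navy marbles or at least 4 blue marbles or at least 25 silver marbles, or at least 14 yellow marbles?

The worst case stops just short of every target: 5 orange, 3 navy, all 2 blue, 24 silver, 13 yellow — 5 + 3 + 2 + 24 + 13 = 47 marbles.
One more marble must push some color to its target, so 47 + 1 = 48.

48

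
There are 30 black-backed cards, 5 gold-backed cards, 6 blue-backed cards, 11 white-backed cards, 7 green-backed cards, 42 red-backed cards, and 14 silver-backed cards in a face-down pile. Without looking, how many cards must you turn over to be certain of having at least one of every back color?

111

The hardest back color to obtain is gold-backed: we could draw every other card first — 115 − 5 = 110 cards — without a single gold-backed one.
The next draw must be gold-backed, so 110 + 1 = 111.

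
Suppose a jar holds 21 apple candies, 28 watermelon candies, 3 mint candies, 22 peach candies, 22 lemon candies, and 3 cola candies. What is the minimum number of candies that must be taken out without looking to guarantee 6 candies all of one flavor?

In the worst case we take at most 5 of each flavor, but all 3 mint and all 3 cola (fewer than 5), giving 5 + 5 + 3 + 5 + 5 + 3 = 26.
One more candy then forces some flavor to 6, so 26 + 1 = 27.

27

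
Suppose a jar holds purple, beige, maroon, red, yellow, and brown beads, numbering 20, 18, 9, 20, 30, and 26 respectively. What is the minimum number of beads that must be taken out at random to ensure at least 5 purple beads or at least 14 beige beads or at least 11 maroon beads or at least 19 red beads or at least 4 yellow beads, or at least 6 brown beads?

53

The worst case stops just short of every target: 4 purple, 13 beige, all 9 maroon, 18 red, 3 yellow, 5 brown — 4 + 13 + 9 + 18 + 3 + 5 = 52 beads.
One more bead must push some color to its target, so 52 + 1 = 53.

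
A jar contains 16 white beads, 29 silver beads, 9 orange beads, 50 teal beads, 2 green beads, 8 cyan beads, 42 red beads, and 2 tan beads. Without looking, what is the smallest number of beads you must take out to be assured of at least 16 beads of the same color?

82

Treat the 8 colors as pigeonholes.
In the worst case we take at most 15 of each color, but all 9 orange, all 2 green, all 8 cyan, and all 2 tan (fewer than 15), giving 15 + 15 + 9 + 15 + 2 + 8 + 15 + 2 = 81.
One more bead then forces some color to 16, so 81 + 1 = 82.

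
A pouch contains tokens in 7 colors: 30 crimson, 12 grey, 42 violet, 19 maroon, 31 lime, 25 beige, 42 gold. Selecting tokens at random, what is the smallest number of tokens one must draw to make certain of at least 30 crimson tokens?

201

The worst case draws every non-crimson token first: 12 + 42 + 19 + 31 + 25 + 42 = 171.
The next 30 draws are then forced to be crimson, giving 171 + 30 = 201.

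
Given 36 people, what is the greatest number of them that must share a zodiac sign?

3

The 36 people fall into 12 zodiac signs.
If each of the 12 zodiac signs held at most 2, the total would be at most 12 × 2 = 24 < 36, a contradiction.
So at least one holds ⌈36/12⌉ = 3.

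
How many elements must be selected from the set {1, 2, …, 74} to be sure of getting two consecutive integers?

38

Partition {1, …, 74} into 37 pairs: {1,2}, {3,4}, …, {73,74}.
Choosing 37 integers — say the 37 even numbers 2, 4, …, 74 — takes one from each pair and avoids the property.
Choosing 38 forces two into the same pair by pigeonhole, and those are consecutive. So 38.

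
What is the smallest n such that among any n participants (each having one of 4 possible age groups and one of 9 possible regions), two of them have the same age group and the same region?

37

There are 4 × 9 = 36 (age group, region) combinations acting as pigeonholes.
With 36 participants we could place one in each, avoiding any repeat.
One more forces some (age group, region) pair to hold 2, so 36 + 1 = 37.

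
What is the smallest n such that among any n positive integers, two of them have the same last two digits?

101

There are 100 possible two-digit endings acting as pigeonholes.
With 100 positive integers we could place one in each, avoiding any repeat.
One more forces some class to hold 2, so 100 + 1 = 101.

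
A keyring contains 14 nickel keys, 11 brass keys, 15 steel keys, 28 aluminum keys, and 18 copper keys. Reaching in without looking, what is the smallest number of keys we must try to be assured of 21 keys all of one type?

79

In the worst case we take at most 20 of each type, but all 14 nickel, all 11 brass, all 15 steel, and all 18 copper (fewer than 20), giving 14 + 11 + 15 + 20 + 18 = 78.
One more key then forces some type to 21, so 78 + 1 = 79.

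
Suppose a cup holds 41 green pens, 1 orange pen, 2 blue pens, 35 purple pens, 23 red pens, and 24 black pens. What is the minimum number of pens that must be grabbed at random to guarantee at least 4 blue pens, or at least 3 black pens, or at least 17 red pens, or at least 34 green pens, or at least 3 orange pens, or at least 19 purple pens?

73

The worst case stops just short of every target: 33 green, all 1 orange, all 2 blue, 18 purple, 16 red, 2 black — 33 + 1 + 2 + 18 + 16 + 2 = 72 pens.
One more pen must push some ink color to its target, so 72 + 1 = 73.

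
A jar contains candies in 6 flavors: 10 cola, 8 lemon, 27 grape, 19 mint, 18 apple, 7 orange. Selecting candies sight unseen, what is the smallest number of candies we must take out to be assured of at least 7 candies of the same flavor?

37

The worst case takes 6 candies of each flavor without reaching 7 of any: 6 × 6 = 36.
The next candy must bring some flavor to 7, so 36 + 1 = 37.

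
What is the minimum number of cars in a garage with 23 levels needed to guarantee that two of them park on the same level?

There are 23 levels acting as pigeonholes.
With 23 cars we could place one in each, avoiding any repeat.
One more forces some class to hold 2, so 23 + 1 = 24.

24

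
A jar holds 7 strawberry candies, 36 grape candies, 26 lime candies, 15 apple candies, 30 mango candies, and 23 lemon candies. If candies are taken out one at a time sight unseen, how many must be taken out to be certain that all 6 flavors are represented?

The hardest flavor to obtain is strawberry: we could draw every other candy first — 137 − 7 = 130 candies — without a single strawberry one.
The next draw must be strawberry, so 130 + 1 = 131.

131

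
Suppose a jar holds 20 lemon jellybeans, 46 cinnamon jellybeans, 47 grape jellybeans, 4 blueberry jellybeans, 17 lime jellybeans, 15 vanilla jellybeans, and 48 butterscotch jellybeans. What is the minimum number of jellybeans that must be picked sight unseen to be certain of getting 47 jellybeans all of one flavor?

Treat the 7 flavors as pigeonholes.
In the worst case we take at most 46 of each flavor, but all 20 lemon, all 4 blueberry, all 17 lime, and all 15 vanilla (fewer than 46), giving 20 + 46 + 46 + 4 + 17 + 15 + 46 = 194.
One more jellybean then forces some flavor to 47, so 194 + 1 = 195.

195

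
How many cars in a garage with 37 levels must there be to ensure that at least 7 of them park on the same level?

223

There are 37 levels acting as pigeonholes.
With 37 × 6 = 222 cars we could place exactly 6 in each, with no class reaching 7.
One more forces some class to hold 7, so 222 + 1 = 223.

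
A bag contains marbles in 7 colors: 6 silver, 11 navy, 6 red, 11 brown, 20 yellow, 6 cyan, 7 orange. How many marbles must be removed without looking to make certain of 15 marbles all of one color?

62

Treat the 7 colors as pigeonholes.
In the worst case we take at most 14 of each color, but all 6 silver, all 11 navy, all 6 red, all 11 brown, all 6 cyan, and all 7 orange (fewer than 14), giving 6 + 11 + 6 + 11 + 14 + 6 + 7 = 61.
One more marble then forces some color to 15, so 61 + 1 = 62.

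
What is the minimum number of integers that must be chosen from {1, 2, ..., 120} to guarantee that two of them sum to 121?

Partition {1, …, 120} into 60 pairs: {1,120}, {2,119}, …, {60,61}.
Choosing 60 integers — say the integers 1 through 60 — takes one from each pair and avoids the property.
Choosing 61 forces two into the same pair by pigeonhole, and those sum to 121. So 61.

61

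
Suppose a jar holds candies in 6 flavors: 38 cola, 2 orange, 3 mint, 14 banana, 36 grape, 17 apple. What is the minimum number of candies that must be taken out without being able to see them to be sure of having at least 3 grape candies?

77

The worst case draws every non-grape candy first: 38 + 2 + 3 + 14 + 17 = 74.
The next 3 draws are then forced to be grape, giving 74 + 3 = 77.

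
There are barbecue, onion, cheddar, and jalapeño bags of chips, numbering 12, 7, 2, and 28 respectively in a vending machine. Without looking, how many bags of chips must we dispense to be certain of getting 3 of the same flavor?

9

Treat the 4 flavors as pigeonholes.
The worst case takes 2 bags of chips of each flavor without reaching 3 of any: 4 × 2 = 8.
The next bag of chips must bring some flavor to 3, so 8 + 1 = 9.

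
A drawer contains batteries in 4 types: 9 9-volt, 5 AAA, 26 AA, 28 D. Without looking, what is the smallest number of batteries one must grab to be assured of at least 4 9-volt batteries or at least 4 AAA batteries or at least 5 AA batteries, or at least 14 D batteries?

24

The worst case stops just short of every target: 3 9-volt, 3 AAA, 4 AA, 13 D — 3 + 3 + 4 + 13 = 23 batteries.
One more battery must push some type to its target, so 23 + 1 = 24.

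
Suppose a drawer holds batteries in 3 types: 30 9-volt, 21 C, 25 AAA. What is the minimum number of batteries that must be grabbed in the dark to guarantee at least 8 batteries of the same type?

Treat the 3 types as pigeonholes.
The worst case takes 7 batteries of each type without reaching 8 of any: 3 × 7 = 21.
The next battery must bring some type to 8, so 21 + 1 = 22.

22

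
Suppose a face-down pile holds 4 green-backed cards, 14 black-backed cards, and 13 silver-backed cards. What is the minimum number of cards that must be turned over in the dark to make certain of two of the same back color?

The worst case takes 1 card of each back color without reaching 2 of any: 3 × 1 = 3.
The next card must bring some back color to 2, so 3 + 1 = 4.

4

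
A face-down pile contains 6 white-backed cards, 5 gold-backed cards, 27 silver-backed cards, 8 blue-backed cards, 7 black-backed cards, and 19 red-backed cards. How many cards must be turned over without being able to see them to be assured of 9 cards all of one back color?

43

Treat the 6 back colors as pigeonholes.
In the worst case we take at most 8 of each back color, but all 6 white-backed, all 5 gold-backed, and all 7 black-backed (fewer than 8), giving 6 + 5 + 8 + 8 + 7 + 8 = 42.
One more card then forces some back color to 9, so 42 + 1 = 43.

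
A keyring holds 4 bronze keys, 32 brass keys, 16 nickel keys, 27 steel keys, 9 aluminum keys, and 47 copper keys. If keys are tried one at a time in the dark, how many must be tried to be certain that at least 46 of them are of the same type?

134

In the worst case we take at most 45 of each type, but all 4 bronze, all 32 brass, all 16 nickel, all 27 steel, and all 9 aluminum (fewer than 45), giving 4 + 32 + 16 + 27 + 9 + 45 = 133.
One more key then forces some type to 46, so 133 + 1 = 134.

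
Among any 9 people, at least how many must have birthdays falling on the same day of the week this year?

If each of the 7 days of the week held at most 1, the total would be at most 7 × 1 = 7 < 9, a contradiction.
So at least one holds ⌈9/7⌉ = 2.

2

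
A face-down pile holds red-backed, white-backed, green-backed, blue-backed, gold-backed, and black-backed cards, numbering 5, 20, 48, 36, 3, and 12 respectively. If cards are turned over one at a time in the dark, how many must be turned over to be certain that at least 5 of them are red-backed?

124

The worst case draws every non-red-backed card first: 20 + 48 + 36 + 3 + 12 = 119.
The next 5 draws are then forced to be red-backed, giving 119 + 5 = 124.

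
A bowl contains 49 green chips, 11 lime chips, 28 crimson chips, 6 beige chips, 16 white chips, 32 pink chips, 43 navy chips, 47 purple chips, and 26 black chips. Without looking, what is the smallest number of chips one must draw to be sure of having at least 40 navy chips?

255

The worst case draws every non-navy chip first: 49 + 11 + 28 + 6 + 16 + 32 + 47 + 26 = 215.
The next 40 draws are then forced to be navy, giving 215 + 40 = 255.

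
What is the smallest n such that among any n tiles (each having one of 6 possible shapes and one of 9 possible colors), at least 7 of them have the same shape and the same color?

325

There are 6 × 9 = 54 (shape, color) combinations acting as pigeonholes.
With 54 × 6 = 324 tiles we could place exactly 6 in each, with no (shape, color) pair reaching 7.
One more forces some (shape, color) pair to hold 7, so 324 + 1 = 325.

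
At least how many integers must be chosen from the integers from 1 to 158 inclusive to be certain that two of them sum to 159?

Partition {1, …, 158} into 79 pairs: {1,158}, {2,157}, …, {79,80}.
Choosing 79 integers — say the integers 1 through 79 — takes one from each pair and avoids the property.
Choosing 80 forces two into the same pair by pigeonhole, and those sum to 159. So 80.

80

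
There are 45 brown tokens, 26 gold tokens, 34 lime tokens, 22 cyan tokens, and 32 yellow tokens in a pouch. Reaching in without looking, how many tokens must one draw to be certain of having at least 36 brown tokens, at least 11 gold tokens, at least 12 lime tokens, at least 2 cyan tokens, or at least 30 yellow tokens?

The worst case stops just short of every target: 35 brown, 10 gold, 11 lime, 1 cyan, 29 yellow — 35 + 10 + 11 + 1 + 29 = 86 tokens.
One more token must push some color to its target, so 86 + 1 = 87.

87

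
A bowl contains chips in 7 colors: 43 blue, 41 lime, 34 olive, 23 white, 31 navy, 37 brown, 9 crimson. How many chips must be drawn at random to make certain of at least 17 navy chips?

204

To avoid navy chips as long as possible, exhaust the other 6 colors first.
The worst case draws every non-navy chip first: 43 + 41 + 34 + 23 + 37 + 9 = 187.
The next 17 draws are then forced to be navy, giving 187 + 17 = 204.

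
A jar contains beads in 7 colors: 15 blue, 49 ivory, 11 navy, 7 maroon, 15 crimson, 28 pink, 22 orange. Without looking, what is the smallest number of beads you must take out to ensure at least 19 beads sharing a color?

In the worst case we take at most 18 of each color, but all 15 blue, all 11 navy, all 7 maroon, and all 15 crimson (fewer than 18), giving 15 + 18 + 11 + 7 + 15 + 18 + 18 = 102.
One more bead then forces some color to 19, so 102 + 1 = 103.

103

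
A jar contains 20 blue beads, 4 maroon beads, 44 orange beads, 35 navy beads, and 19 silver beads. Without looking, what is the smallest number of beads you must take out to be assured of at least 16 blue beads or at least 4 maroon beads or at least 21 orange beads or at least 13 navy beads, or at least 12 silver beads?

Each of the 5 colors has its own threshold; avoid all of them simultaneously.
The worst case stops just short of every target: 15 blue, 3 maroon, 20 orange, 12 navy, 11 silver — 15 + 3 + 20 + 12 + 11 = 61 beads.
One more bead must push some color to its target, so 61 + 1 = 62.

62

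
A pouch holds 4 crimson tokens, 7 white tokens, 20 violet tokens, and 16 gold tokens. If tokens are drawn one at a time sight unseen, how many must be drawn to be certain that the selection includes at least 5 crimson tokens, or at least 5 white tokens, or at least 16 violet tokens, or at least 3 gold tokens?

The worst case stops just short of every target: 4 crimson, 4 white, 15 violet, 2 gold — 4 + 4 + 15 + 2 = 25 tokens.
One more token must push some color to its target, so 25 + 1 = 26.

26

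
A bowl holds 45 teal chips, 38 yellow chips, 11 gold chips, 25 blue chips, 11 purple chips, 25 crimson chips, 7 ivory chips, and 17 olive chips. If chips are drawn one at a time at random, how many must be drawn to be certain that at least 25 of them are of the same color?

Treat the 8 colors as pigeonholes.
In the worst case we take at most 24 of each color, but all 11 gold, all 11 purple, all 7 ivory, and all 17 olive (fewer than 24), giving 24 + 24 + 11 + 24 + 11 + 24 + 7 + 17 = 142.
One more chip then forces some color to 25, so 142 + 1 = 143.

143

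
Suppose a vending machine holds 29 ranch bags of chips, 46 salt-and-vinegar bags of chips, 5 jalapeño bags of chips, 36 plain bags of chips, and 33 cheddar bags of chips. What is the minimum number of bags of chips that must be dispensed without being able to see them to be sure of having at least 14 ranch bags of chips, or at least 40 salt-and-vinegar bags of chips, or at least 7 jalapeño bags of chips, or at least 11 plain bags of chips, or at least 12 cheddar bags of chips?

The worst case stops just short of every target: 13 ranch, 39 salt-and-vinegar, all 5 jalapeño, 10 plain, 11 cheddar — 13 + 39 + 5 + 10 + 11 = 78 bags of chips.
One more bag of chips must push some flavor to its target, so 78 + 1 = 79.

79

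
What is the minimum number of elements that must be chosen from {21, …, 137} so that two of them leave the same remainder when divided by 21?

Group the integers by remainder mod 21; there are 21 residue classes, each nonempty in this range.
Choosing one from each class (21 integers) avoids any shared remainder.
One more choice must repeat a class, so two differ by a multiple of 21. Hence 21 + 1 = 22.

22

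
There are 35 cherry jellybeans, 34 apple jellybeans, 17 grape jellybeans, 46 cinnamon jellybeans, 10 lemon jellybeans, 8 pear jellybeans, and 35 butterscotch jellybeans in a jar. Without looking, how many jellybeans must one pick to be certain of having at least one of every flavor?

The hardest flavor to obtain is pear: we could draw every other jellybean first — 185 − 8 = 177 jellybeans — without a single pear one.
The next draw must be pear, so 177 + 1 = 178.

178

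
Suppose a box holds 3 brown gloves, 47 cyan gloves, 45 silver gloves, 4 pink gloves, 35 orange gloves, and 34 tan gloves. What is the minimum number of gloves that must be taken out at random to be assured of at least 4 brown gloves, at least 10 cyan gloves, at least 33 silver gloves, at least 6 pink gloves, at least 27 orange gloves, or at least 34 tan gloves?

The worst case stops just short of every target: 3 brown, 9 cyan, 32 silver, all 4 pink, 26 orange, 33 tan — 3 + 9 + 32 + 4 + 26 + 33 = 107 gloves.
One more glove must push some color to its target, so 107 + 1 = 108.

108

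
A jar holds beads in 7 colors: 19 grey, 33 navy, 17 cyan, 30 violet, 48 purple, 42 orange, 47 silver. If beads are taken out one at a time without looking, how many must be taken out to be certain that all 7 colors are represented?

The hardest color to obtain is cyan: we could draw every other bead first — 236 − 17 = 219 beads — without a single cyan one.
The next draw must be cyan, so 219 + 1 = 220.

220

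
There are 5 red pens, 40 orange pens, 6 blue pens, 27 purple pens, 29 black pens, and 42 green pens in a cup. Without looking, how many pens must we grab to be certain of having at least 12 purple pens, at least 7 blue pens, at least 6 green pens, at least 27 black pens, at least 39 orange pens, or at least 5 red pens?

91

Each of the 6 ink colors has its own threshold; avoid all of them simultaneously.
The worst case stops just short of every target: 4 red, 38 orange, 6 blue, 11 purple, 26 black, 5 green — 4 + 38 + 6 + 11 + 26 + 5 = 90 pens.
One more pen must push some ink color to its target, so 90 + 1 = 91.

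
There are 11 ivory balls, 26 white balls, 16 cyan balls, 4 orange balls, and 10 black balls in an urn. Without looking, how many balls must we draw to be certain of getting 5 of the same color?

Treat the 5 colors as pigeonholes.
The worst case takes 4 balls of each color without reaching 5 of any: 5 × 4 = 20.
The next ball must bring some color to 5, so 20 + 1 = 21.

21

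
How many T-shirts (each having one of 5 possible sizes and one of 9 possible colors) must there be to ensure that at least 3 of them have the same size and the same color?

91

There are 5 × 9 = 45 (size, color) combinations acting as pigeonholes.
With 45 × 2 = 90 T-shirts we could place exactly 2 in each, with no (size, color) pair reaching 3.
One more forces some (size, color) pair to hold 3, so 90 + 1 = 91.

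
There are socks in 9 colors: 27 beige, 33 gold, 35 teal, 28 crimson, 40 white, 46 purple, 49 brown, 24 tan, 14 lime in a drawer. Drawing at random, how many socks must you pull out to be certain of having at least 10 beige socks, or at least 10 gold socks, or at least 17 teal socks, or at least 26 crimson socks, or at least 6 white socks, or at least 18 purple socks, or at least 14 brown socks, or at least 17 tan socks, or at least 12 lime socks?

The worst case stops just short of every target: 9 beige, 9 gold, 16 teal, 25 crimson, 5 white, 17 purple, 13 brown, 16 tan, 11 lime — 9 + 9 + 16 + 25 + 5 + 17 + 13 + 16 + 11 = 121 socks.
One more sock must push some color to its target, so 121 + 1 = 122.

122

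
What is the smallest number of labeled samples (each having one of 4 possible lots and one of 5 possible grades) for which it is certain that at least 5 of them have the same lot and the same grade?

There are 4 × 5 = 20 (lot, grade) combinations acting as pigeonholes.
With 20 × 4 = 80 labeled samples we could place exactly 4 in each, with no (lot, grade) pair reaching 5.
One more forces some (lot, grade) pair to hold 5, so 80 + 1 = 81.

81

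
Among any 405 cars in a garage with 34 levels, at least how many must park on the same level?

12

The 405 cars fall into 34 levels.
If each of the 34 levels held at most 11, the total would be at most 34 × 11 = 374 < 405, a contradiction.
So at least one holds ⌈405/34⌉ = 12.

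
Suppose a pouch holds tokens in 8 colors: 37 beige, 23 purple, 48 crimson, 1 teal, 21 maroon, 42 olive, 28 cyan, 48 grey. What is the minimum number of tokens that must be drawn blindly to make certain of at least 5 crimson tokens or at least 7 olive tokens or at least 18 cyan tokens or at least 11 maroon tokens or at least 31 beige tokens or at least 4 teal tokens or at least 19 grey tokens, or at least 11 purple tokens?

The worst case stops just short of every target: 30 beige, 10 purple, 4 crimson, all 1 teal, 10 maroon, 6 olive, 17 cyan, 18 grey — 30 + 10 + 4 + 1 + 10 + 6 + 17 + 18 = 96 tokens.
One more token must push some color to its target, so 96 + 1 = 97.

97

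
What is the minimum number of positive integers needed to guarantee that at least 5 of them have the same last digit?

41

There are 10 possible last digits acting as pigeonholes.
With 10 × 4 = 40 positive integers we could place exactly 4 in each, with no class reaching 5.
One more forces some class to hold 5, so 40 + 1 = 41.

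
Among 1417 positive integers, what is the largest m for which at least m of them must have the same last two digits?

15

The 1417 positive integers fall into 100 possible two-digit endings.
If each of the 100 possible two-digit endings held at most 14, the total would be at most 100 × 14 = 1400 < 1417, a contradiction.
So at least one holds ⌈1417/100⌉ = 15.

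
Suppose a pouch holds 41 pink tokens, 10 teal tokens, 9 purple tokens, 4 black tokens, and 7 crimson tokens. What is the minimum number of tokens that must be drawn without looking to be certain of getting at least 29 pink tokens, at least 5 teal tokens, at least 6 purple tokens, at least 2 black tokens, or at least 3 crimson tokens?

41

The worst case stops just short of every target: 28 pink, 4 teal, 5 purple, 1 black, 2 crimson — 28 + 4 + 5 + 1 + 2 = 40 tokens.
One more token must push some color to its target, so 40 + 1 = 41.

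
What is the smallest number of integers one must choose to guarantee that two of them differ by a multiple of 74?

75

Two integers differ by a multiple of 74 exactly when they share a remainder mod 74.
There are 74 residue classes mod 74, so 74 integers can all lie in distinct classes.
One more integer must repeat a residue, giving a difference divisible by 74. So n = 74 + 1 = 75.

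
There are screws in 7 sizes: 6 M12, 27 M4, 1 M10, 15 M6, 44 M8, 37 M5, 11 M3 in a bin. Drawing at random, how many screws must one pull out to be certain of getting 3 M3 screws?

133

The worst case draws every non-M3 screw first: 6 + 27 + 1 + 15 + 44 + 37 = 130.
The next 3 draws are then forced to be M3, giving 130 + 3 = 133.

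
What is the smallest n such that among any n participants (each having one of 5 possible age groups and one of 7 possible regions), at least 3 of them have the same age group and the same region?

There are 5 × 7 = 35 (age group, region) combinations acting as pigeonholes.
With 35 × 2 = 70 participants we could place exactly 2 in each, with no (age group, region) pair reaching 3.
One more forces some (age group, region) pair to hold 3, so 70 + 1 = 71.

71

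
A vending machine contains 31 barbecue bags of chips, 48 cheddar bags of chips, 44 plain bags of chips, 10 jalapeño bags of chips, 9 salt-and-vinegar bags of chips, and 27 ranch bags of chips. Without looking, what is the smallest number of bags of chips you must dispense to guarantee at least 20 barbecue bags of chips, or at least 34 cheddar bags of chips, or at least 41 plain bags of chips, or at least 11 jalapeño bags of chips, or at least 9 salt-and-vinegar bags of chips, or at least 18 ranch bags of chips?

The worst case stops just short of every target: 19 barbecue, 33 cheddar, 40 plain, 10 jalapeño, 8 salt-and-vinegar, 17 ranch — 19 + 33 + 40 + 10 + 8 + 17 = 127 bags of chips.
One more bag of chips must push some flavor to its target, so 127 + 1 = 128.

128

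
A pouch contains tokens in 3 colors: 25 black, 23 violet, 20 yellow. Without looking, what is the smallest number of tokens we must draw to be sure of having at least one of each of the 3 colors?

The hardest color to obtain is yellow: we could draw every other token first — 68 − 20 = 48 tokens — without a single yellow one.
The next draw must be yellow, so 48 + 1 = 49.

49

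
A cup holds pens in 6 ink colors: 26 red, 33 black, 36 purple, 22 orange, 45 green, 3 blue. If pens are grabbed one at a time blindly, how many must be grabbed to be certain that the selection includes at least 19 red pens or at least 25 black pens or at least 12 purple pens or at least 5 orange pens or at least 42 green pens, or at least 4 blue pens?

102

The worst case stops just short of every target: 18 red, 24 black, 11 purple, 4 orange, 41 green, 3 blue — 18 + 24 + 11 + 4 + 41 + 3 = 101 pens.
One more pen must push some ink color to its target, so 101 + 1 = 102.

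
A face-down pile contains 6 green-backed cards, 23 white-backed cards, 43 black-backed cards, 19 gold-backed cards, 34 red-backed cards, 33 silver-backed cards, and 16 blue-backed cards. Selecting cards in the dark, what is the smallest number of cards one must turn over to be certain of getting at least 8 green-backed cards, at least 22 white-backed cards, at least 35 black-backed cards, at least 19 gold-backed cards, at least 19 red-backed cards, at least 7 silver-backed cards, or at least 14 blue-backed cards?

117

The worst case stops just short of every target: all 6 green-backed, 21 white-backed, 34 black-backed, 18 gold-backed, 18 red-backed, 6 silver-backed, 13 blue-backed — 6 + 21 + 34 + 18 + 18 + 6 + 13 = 116 cards.
One more card must push some back color to its target, so 116 + 1 = 117.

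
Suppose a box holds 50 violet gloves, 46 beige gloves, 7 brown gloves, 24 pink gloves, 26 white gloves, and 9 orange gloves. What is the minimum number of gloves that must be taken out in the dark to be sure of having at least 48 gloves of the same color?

In the worst case we take at most 47 of each color, but all 46 beige, all 7 brown, all 24 pink, all 26 white, and all 9 orange (fewer than 47), giving 47 + 46 + 7 + 24 + 26 + 9 = 159.
One more glove then forces some color to 48, so 159 + 1 = 160.

160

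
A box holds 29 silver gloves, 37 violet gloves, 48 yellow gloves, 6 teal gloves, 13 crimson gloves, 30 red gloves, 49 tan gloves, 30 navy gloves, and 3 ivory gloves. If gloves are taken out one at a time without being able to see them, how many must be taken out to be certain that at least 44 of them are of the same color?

Treat the 9 colors as pigeonholes.
In the worst case we take at most 43 of each color, but all 29 silver, all 37 violet, all 6 teal, all 13 crimson, all 30 red, all 30 navy, and all 3 ivory (fewer than 43), giving 29 + 37 + 43 + 6 + 13 + 30 + 43 + 30 + 3 = 234.
One more glove then forces some color to 44, so 234 + 1 = 235.

235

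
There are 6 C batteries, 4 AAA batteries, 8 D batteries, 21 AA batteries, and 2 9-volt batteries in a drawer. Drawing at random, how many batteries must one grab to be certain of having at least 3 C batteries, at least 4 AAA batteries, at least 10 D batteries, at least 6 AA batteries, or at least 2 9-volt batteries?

20

Each of the 5 types has its own threshold; avoid all of them simultaneously.
The worst case stops just short of every target: 2 C, 3 AAA, all 8 D, 5 AA, 1 9-volt — 2 + 3 + 8 + 5 + 1 = 19 batteries.
One more battery must push some type to its target, so 19 + 1 = 20.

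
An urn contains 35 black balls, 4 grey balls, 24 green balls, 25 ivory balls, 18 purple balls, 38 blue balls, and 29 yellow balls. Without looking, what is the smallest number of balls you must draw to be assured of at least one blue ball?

136

To avoid blue balls as long as possible, exhaust the other 6 colors first.
The worst case draws every non-blue ball first: 35 + 4 + 24 + 25 + 18 + 29 = 135.
The next draw is then forced to be blue, giving 135 + 1 = 136.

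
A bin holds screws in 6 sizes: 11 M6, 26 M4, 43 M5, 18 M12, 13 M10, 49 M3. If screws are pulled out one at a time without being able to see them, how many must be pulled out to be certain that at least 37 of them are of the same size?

In the worst case we take at most 36 of each size, but all 11 M6, all 26 M4, all 18 M12, and all 13 M10 (fewer than 36), giving 11 + 26 + 36 + 18 + 13 + 36 = 140.
One more screw then forces some size to 37, so 140 + 1 = 141.

141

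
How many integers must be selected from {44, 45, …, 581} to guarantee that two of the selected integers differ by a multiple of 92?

93

Group the integers by remainder mod 92; there are 92 residue classes, each nonempty in this range.
Choosing one from each class (92 integers) avoids any shared remainder.
One more choice must repeat a class, so two differ by a multiple of 92. Hence 92 + 1 = 93.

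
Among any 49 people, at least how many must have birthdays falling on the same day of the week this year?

There are 7 days of the week, which serve as the pigeonholes.
If each of the 7 days of the week held at most 6, the total would be at most 7 × 6 = 42 < 49, a contradiction.
So at least one holds ⌈49/7⌉ = 7.

7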